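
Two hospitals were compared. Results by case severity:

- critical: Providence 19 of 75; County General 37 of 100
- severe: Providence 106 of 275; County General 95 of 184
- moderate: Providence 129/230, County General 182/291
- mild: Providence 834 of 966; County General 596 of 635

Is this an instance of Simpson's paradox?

No

Critical: Providence 19/75 = 25.3%, County General 37/100 = 37.0% → County General
Severe: Providence 106/275 = 38.5%, County General 95/184 = 51.6% → County General
Moderate: Providence 129/230 = 56.1%, County General 182/291 = 62.5% → County General
Mild: Providence 834/966 = 86.3%, County General 596/635 = 93.9% → County General
Overall: Providence 1088/1546 = 70.4%, County General 910/1210 = 75.2% → County General
County General wins overall and in every case group — no reversal.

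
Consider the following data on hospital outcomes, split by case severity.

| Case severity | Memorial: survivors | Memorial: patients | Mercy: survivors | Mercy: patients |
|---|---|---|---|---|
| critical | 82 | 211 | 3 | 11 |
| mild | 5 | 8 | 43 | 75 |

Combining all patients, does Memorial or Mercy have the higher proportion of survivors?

Critical: Memorial 82/211 = 38.9%, Mercy 3/11 = 27.3% → Memorial
Mild: Memorial 5/8 = 62.5%, Mercy 43/75 = 57.3% → Memorial
Overall: Memorial 87/219 = 39.7%, Mercy 46/86 = 53.5% → Mercy
(Memorial wins every case group but Mercy wins overall — Memorial's patients skew toward the low-rate critical group.)

Mercy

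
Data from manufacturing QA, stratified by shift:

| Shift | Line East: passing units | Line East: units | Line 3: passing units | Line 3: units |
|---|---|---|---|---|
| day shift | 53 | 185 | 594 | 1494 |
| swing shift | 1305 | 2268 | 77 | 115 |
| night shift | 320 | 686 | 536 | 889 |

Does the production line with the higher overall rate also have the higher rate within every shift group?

Day shift: Line East 53/185 = 28.6%, Line 3 594/1494 = 39.8% → Line 3
Swing shift: Line East 1305/2268 = 57.5%, Line 3 77/115 = 67.0% → Line 3
Night shift: Line East 320/686 = 46.6%, Line 3 536/889 = 60.3% → Line 3
Overall: Line East 1678/3139 = 53.5%, Line 3 1207/2498 = 48.3% → Line East
Line 3 wins each shift group but Line East wins overall — the comparison reverses. Line 3's units skew toward day shift, which has a lower base rate.

No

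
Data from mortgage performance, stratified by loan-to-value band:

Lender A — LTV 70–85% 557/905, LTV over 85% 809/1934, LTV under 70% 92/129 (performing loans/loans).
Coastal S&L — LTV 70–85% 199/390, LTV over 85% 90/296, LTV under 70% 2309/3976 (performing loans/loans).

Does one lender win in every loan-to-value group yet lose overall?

LTV 70–85%: Lender A 557/905 = 61.5%, Coastal S&L 199/390 = 51.0% → Lender A
LTV over 85%: Lender A 809/1934 = 41.8%, Coastal S&L 90/296 = 30.4% → Lender A
LTV under 70%: Lender A 92/129 = 71.3%, Coastal S&L 2309/3976 = 58.1% → Lender A
Overall: Lender A 1458/2968 = 49.1%, Coastal S&L 2598/4662 = 55.7% → Coastal S&L
Lender A wins each loan-to-value group but Coastal S&L wins overall — the comparison reverses. Lender A's loans skew toward LTV over 85%, which has a lower base rate.

Yes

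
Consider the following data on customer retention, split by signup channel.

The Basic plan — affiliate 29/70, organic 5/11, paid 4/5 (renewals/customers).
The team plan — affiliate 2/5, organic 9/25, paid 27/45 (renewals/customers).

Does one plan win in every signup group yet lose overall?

Yes

Affiliate: the Basic plan 29/70 = 41.4%, the team plan 2/5 = 40.0% → the Basic plan
Organic: the Basic plan 5/11 = 45.5%, the team plan 9/25 = 36.0% → the Basic plan
Paid: the Basic plan 4/5 = 80.0%, the team plan 27/45 = 60.0% → the Basic plan
Overall: the Basic plan 38/86 = 44.2%, the team plan 38/75 = 50.7% → the team plan
The Basic plan wins each signup group but the team plan wins overall — the comparison reverses. The Basic plan's customers skew toward affiliate, which has a lower base rate.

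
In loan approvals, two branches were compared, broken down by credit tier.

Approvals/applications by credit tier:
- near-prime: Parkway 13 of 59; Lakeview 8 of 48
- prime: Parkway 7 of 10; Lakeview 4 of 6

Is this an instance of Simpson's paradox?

No

Near-prime: Parkway 13/59 = 22.0%, Lakeview 8/48 = 16.7% → Parkway
Prime: Parkway 7/10 = 70.0%, Lakeview 4/6 = 66.7% → Parkway
Overall: Parkway 20/69 = 29.0%, Lakeview 12/54 = 22.2% → Parkway
Parkway wins overall and in every credit group — no reversal.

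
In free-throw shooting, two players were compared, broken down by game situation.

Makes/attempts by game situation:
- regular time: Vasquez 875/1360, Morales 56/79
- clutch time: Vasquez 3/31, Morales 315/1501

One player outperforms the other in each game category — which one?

Regular time: Vasquez 875/1360 = 64.3%, Morales 56/79 = 70.9% → Morales
Clutch time: Vasquez 3/31 = 9.7%, Morales 315/1501 = 21.0% → Morales
Morales has the higher rate in both groups.

Morales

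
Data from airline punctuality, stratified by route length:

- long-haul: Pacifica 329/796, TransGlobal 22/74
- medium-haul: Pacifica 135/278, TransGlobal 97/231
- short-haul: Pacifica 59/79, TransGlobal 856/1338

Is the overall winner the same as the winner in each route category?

No

Long-haul: Pacifica 329/796 = 41.3%, TransGlobal 22/74 = 29.7% → Pacifica
Medium-haul: Pacifica 135/278 = 48.6%, TransGlobal 97/231 = 42.0% → Pacifica
Short-haul: Pacifica 59/79 = 74.7%, TransGlobal 856/1338 = 64.0% → Pacifica
Overall: Pacifica 523/1153 = 45.4%, TransGlobal 975/1643 = 59.3% → TransGlobal
Pacifica wins each route group but TransGlobal wins overall — the comparison reverses. Pacifica's flights skew toward long-haul, which has a lower base rate.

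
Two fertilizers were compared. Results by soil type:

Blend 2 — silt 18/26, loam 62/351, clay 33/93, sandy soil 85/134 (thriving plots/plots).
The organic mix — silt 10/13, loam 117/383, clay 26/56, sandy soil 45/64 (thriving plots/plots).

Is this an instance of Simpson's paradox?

No

Silt: Blend 2 18/26 = 69.2%, the organic mix 10/13 = 76.9% → the organic mix
Loam: Blend 2 62/351 = 17.7%, the organic mix 117/383 = 30.5% → the organic mix
Clay: Blend 2 33/93 = 35.5%, the organic mix 26/56 = 46.4% → the organic mix
Sandy soil: Blend 2 85/134 = 63.4%, the organic mix 45/64 = 70.3% → the organic mix
Overall: Blend 2 198/604 = 32.8%, the organic mix 198/516 = 38.4% → the organic mix
The organic mix wins overall and in every soil group — no reversal.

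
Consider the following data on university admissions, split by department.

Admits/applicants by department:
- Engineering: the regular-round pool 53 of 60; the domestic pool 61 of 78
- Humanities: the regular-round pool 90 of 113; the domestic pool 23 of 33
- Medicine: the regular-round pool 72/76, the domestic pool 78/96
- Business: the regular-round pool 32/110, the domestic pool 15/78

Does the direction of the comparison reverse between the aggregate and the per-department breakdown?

Engineering: the regular-round pool 53/60 = 88.3%, the domestic pool 61/78 = 78.2% → the regular-round pool
Humanities: the regular-round pool 90/113 = 79.6%, the domestic pool 23/33 = 69.7% → the regular-round pool
Medicine: the regular-round pool 72/76 = 94.7%, the domestic pool 78/96 = 81.2% → the regular-round pool
Business: the regular-round pool 32/110 = 29.1%, the domestic pool 15/78 = 19.2% → the regular-round pool
Overall: the regular-round pool 247/359 = 68.8%, the domestic pool 177/285 = 62.1% → the regular-round pool
The regular-round pool wins overall and in every department group — no reversal.

No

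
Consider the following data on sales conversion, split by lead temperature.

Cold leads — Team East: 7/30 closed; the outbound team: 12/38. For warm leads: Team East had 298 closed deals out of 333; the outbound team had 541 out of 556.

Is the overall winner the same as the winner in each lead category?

Yes

Cold: Team East 7/30 = 23.3%, the outbound team 12/38 = 31.6% → the outbound team
Warm: Team East 298/333 = 89.5%, the outbound team 541/556 = 97.3% → the outbound team
Overall: Team East 305/363 = 84.0%, the outbound team 553/594 = 93.1% → the outbound team
The outbound team wins overall and in every lead group — no reversal.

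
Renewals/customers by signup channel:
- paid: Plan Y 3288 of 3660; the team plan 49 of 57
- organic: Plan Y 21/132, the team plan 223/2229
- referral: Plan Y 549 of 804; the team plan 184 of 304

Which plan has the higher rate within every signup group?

Paid: Plan Y 3288/3660 = 89.8%, the team plan 49/57 = 86.0% → Plan Y
Organic: Plan Y 21/132 = 15.9%, the team plan 223/2229 = 10.0% → Plan Y
Referral: Plan Y 549/804 = 68.3%, the team plan 184/304 = 60.5% → Plan Y
Plan Y has the higher rate in all 3 groups.

Plan Y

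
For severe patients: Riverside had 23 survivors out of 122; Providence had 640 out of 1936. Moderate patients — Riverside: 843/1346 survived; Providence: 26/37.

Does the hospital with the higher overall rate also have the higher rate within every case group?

Severe: Riverside 23/122 = 18.9%, Providence 640/1936 = 33.1% → Providence
Moderate: Riverside 843/1346 = 62.6%, Providence 26/37 = 70.3% → Providence
Overall: Riverside 866/1468 = 59.0%, Providence 666/1973 = 33.8% → Riverside
Providence wins each case group but Riverside wins overall — the comparison reverses. Providence's patients skew toward severe, which has a lower base rate.

No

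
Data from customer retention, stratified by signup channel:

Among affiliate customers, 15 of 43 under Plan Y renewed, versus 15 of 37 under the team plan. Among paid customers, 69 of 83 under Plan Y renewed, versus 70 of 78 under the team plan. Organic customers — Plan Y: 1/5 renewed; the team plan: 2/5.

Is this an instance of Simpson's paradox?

No

Affiliate: Plan Y 15/43 = 34.9%, the team plan 15/37 = 40.5% → the team plan
Paid: Plan Y 69/83 = 83.1%, the team plan 70/78 = 89.7% → the team plan
Organic: Plan Y 1/5 = 20.0%, the team plan 2/5 = 40.0% → the team plan
Overall: Plan Y 85/131 = 64.9%, the team plan 87/120 = 72.5% → the team plan
The team plan wins overall and in every signup group — no reversal.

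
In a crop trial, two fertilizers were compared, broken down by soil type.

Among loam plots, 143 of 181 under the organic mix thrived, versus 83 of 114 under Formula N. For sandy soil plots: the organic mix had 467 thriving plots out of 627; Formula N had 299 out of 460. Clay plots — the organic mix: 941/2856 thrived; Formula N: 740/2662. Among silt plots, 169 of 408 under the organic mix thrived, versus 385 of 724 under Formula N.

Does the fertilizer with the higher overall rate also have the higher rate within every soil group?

No

Loam: the organic mix 143/181 = 79.0%, Formula N 83/114 = 72.8% → the organic mix
Sandy soil: the organic mix 467/627 = 74.5%, Formula N 299/460 = 65.0% → the organic mix
Clay: the organic mix 941/2856 = 32.9%, Formula N 740/2662 = 27.8% → the organic mix
Silt: the organic mix 169/408 = 41.4%, Formula N 385/724 = 53.2% → Formula N
Overall: the organic mix 1720/4072 = 42.2%, Formula N 1507/3960 = 38.1% → the organic mix
Neither sweeps: the organic mix wins 3 of 4 groups, Formula N wins 1. The organic mix wins overall but not every group — no Simpson reversal.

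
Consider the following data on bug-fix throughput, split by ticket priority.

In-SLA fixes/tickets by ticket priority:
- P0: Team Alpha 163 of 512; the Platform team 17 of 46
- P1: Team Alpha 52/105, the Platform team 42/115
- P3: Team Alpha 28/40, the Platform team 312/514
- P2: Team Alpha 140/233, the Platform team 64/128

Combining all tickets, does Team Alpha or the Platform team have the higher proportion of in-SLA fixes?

P0: Team Alpha 163/512 = 31.8%, the Platform team 17/46 = 37.0% → the Platform team
P1: Team Alpha 52/105 = 49.5%, the Platform team 42/115 = 36.5% → Team Alpha
P3: Team Alpha 28/40 = 70.0%, the Platform team 312/514 = 60.7% → Team Alpha
P2: Team Alpha 140/233 = 60.1%, the Platform team 64/128 = 50.0% → Team Alpha
Overall: Team Alpha 383/890 = 43.0%, the Platform team 435/803 = 54.2% → the Platform team
(Neither sweeps every ticket group, but the Platform team has the higher pooled rate.)

the Platform team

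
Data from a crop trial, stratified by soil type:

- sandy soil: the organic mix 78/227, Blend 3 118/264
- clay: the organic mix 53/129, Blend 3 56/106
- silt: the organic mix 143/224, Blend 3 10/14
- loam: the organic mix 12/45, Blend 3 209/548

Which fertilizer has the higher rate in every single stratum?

Blend 3

Sandy soil: the organic mix 78/227 = 34.4%, Blend 3 118/264 = 44.7% → Blend 3
Clay: the organic mix 53/129 = 41.1%, Blend 3 56/106 = 52.8% → Blend 3
Silt: the organic mix 143/224 = 63.8%, Blend 3 10/14 = 71.4% → Blend 3
Loam: the organic mix 12/45 = 26.7%, Blend 3 209/548 = 38.1% → Blend 3
Blend 3 has the higher rate in all 4 groups.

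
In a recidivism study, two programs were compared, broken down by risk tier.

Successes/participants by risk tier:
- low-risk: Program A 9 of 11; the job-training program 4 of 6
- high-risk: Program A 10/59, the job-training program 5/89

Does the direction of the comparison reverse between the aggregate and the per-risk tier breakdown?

Low-risk: Program A 9/11 = 81.8%, the job-training program 4/6 = 66.7% → Program A
High-risk: Program A 10/59 = 16.9%, the job-training program 5/89 = 5.6% → Program A
Overall: Program A 19/70 = 27.1%, the job-training program 9/95 = 9.5% → Program A
Program A wins overall and in every risk group — no reversal.

No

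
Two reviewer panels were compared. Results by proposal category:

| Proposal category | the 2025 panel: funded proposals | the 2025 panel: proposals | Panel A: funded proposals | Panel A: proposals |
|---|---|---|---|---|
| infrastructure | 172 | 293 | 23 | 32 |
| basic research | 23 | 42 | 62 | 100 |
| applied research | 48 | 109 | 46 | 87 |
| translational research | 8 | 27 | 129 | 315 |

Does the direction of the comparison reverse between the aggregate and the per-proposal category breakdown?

Infrastructure: the 2025 panel 172/293 = 58.7%, Panel A 23/32 = 71.9% → Panel A
Basic research: the 2025 panel 23/42 = 54.8%, Panel A 62/100 = 62.0% → Panel A
Applied research: the 2025 panel 48/109 = 44.0%, Panel A 46/87 = 52.9% → Panel A
Translational research: the 2025 panel 8/27 = 29.6%, Panel A 129/315 = 41.0% → Panel A
Overall: the 2025 panel 251/471 = 53.3%, Panel A 260/534 = 48.7% → the 2025 panel
Panel A wins each proposal group but the 2025 panel wins overall — the comparison reverses. Panel A's proposals skew toward translational research, which has a lower base rate.

Yes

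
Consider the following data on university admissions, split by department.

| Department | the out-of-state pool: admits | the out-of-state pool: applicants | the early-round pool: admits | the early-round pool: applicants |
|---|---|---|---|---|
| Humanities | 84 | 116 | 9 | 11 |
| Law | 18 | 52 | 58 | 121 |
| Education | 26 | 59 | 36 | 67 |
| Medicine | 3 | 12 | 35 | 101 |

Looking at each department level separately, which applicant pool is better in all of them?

the early-round pool

Humanities: the out-of-state pool 84/116 = 72.4%, the early-round pool 9/11 = 81.8% → the early-round pool
Law: the out-of-state pool 18/52 = 34.6%, the early-round pool 58/121 = 47.9% → the early-round pool
Education: the out-of-state pool 26/59 = 44.1%, the early-round pool 36/67 = 53.7% → the early-round pool
Medicine: the out-of-state pool 3/12 = 25.0%, the early-round pool 35/101 = 34.7% → the early-round pool
The early-round pool has the higher rate in all 4 groups.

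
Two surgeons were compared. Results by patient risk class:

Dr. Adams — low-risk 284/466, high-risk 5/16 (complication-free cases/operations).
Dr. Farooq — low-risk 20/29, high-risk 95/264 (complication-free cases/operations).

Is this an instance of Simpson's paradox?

Yes

Low-risk: Dr. Adams 284/466 = 60.9%, Dr. Farooq 20/29 = 69.0% → Dr. Farooq
High-risk: Dr. Adams 5/16 = 31.2%, Dr. Farooq 95/264 = 36.0% → Dr. Farooq
Overall: Dr. Adams 289/482 = 60.0%, Dr. Farooq 115/293 = 39.2% → Dr. Adams
Dr. Farooq wins each patient risk group but Dr. Adams wins overall — the comparison reverses. Dr. Farooq's operations skew toward high-risk, which has a lower base rate.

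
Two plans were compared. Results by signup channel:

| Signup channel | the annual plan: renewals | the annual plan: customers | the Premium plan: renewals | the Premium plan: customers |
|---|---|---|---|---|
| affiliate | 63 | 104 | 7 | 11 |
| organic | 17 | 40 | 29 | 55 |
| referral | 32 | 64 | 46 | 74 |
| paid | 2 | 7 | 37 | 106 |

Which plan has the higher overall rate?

the annual plan

Affiliate: the annual plan 63/104 = 60.6%, the Premium plan 7/11 = 63.6% → the Premium plan
Organic: the annual plan 17/40 = 42.5%, the Premium plan 29/55 = 52.7% → the Premium plan
Referral: the annual plan 32/64 = 50.0%, the Premium plan 46/74 = 62.2% → the Premium plan
Paid: the annual plan 2/7 = 28.6%, the Premium plan 37/106 = 34.9% → the Premium plan
Overall: the annual plan 114/215 = 53.0%, the Premium plan 119/246 = 48.4% → the annual plan
(The Premium plan wins every signup group but the annual plan wins overall — the Premium plan's customers skew toward the low-rate paid group.)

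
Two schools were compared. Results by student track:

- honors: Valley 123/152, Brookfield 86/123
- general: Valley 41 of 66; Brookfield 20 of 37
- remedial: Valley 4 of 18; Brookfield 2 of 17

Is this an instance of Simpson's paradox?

Honors: Valley 123/152 = 80.9%, Brookfield 86/123 = 69.9% → Valley
General: Valley 41/66 = 62.1%, Brookfield 20/37 = 54.1% → Valley
Remedial: Valley 4/18 = 22.2%, Brookfield 2/17 = 11.8% → Valley
Overall: Valley 168/236 = 71.2%, Brookfield 108/177 = 61.0% → Valley
Valley wins overall and in every student group — no reversal.

No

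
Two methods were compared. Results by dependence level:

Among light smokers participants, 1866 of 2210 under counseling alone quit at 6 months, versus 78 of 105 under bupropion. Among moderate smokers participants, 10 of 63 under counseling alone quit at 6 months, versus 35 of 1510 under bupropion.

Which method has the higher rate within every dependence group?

Light smokers: counseling alone 1866/2210 = 84.4%, bupropion 78/105 = 74.3% → counseling alone
Moderate smokers: counseling alone 10/63 = 15.9%, bupropion 35/1510 = 2.3% → counseling alone
Counseling alone has the higher rate in both groups.

counseling alone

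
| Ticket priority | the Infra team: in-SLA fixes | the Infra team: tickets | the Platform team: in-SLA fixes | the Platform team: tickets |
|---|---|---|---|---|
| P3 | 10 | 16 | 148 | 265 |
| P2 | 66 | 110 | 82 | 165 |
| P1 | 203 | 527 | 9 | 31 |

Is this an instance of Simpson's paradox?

P3: the Infra team 10/16 = 62.5%, the Platform team 148/265 = 55.8% → the Infra team
P2: the Infra team 66/110 = 60.0%, the Platform team 82/165 = 49.7% → the Infra team
P1: the Infra team 203/527 = 38.5%, the Platform team 9/31 = 29.0% → the Infra team
Overall: the Infra team 279/653 = 42.7%, the Platform team 239/461 = 51.8% → the Platform team
The Infra team wins each ticket group but the Platform team wins overall — the comparison reverses. The Infra team's tickets skew toward P1, which has a lower base rate.

Yes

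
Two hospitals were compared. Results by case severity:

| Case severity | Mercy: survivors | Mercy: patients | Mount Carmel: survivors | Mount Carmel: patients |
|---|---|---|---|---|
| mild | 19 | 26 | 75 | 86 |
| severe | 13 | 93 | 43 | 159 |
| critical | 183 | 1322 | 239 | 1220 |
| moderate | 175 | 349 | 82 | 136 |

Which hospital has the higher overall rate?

Mount Carmel

Mild: Mercy 19/26 = 73.1%, Mount Carmel 75/86 = 87.2% → Mount Carmel
Severe: Mercy 13/93 = 14.0%, Mount Carmel 43/159 = 27.0% → Mount Carmel
Critical: Mercy 183/1322 = 13.8%, Mount Carmel 239/1220 = 19.6% → Mount Carmel
Moderate: Mercy 175/349 = 50.1%, Mount Carmel 82/136 = 60.3% → Mount Carmel
Overall: Mercy 390/1790 = 21.8%, Mount Carmel 439/1601 = 27.4% → Mount Carmel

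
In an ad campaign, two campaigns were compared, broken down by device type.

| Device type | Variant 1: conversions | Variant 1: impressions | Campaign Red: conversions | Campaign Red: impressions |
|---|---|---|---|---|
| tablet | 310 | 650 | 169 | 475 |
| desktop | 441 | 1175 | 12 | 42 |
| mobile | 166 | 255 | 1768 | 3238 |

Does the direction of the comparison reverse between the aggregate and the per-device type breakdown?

Tablet: Variant 1 310/650 = 47.7%, Campaign Red 169/475 = 35.6% → Variant 1
Desktop: Variant 1 441/1175 = 37.5%, Campaign Red 12/42 = 28.6% → Variant 1
Mobile: Variant 1 166/255 = 65.1%, Campaign Red 1768/3238 = 54.6% → Variant 1
Overall: Variant 1 917/2080 = 44.1%, Campaign Red 1949/3755 = 51.9% → Campaign Red
Variant 1 wins each device group but Campaign Red wins overall — the comparison reverses. Variant 1's impressions skew toward desktop, which has a lower base rate.

Yes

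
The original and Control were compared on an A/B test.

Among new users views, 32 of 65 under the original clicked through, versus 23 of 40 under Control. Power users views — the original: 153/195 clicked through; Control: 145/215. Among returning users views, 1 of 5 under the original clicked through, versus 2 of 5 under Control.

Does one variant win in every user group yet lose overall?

New users: the original 32/65 = 49.2%, Control 23/40 = 57.5% → Control
Power users: the original 153/195 = 78.5%, Control 145/215 = 67.4% → the original
Returning users: the original 1/5 = 20.0%, Control 2/5 = 40.0% → Control
Overall: the original 186/265 = 70.2%, Control 170/260 = 65.4% → the original
Neither sweeps: the original wins 1 of 3 groups, Control wins 2. The original wins overall but not every group — no Simpson reversal.

No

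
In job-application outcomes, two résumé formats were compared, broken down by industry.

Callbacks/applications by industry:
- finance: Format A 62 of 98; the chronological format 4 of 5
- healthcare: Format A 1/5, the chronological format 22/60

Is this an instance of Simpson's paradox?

Yes

Finance: Format A 62/98 = 63.3%, the chronological format 4/5 = 80.0% → the chronological format
Healthcare: Format A 1/5 = 20.0%, the chronological format 22/60 = 36.7% → the chronological format
Overall: Format A 63/103 = 61.2%, the chronological format 26/65 = 40.0% → Format A
The chronological format wins each industry group but Format A wins overall — the comparison reverses. The chronological format's applications skew toward healthcare, which has a lower base rate.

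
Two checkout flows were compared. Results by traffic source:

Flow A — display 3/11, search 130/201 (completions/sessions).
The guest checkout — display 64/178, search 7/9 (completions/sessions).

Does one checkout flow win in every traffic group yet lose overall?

Display: Flow A 3/11 = 27.3%, the guest checkout 64/178 = 36.0% → the guest checkout
Search: Flow A 130/201 = 64.7%, the guest checkout 7/9 = 77.8% → the guest checkout
Overall: Flow A 133/212 = 62.7%, the guest checkout 71/187 = 38.0% → Flow A
The guest checkout wins each traffic group but Flow A wins overall — the comparison reverses. The guest checkout's sessions skew toward display, which has a lower base rate.

Yes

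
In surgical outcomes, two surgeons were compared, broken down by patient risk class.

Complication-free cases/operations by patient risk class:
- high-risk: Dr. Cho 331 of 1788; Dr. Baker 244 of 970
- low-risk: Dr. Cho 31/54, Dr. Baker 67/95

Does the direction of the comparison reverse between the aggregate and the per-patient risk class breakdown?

No

High-risk: Dr. Cho 331/1788 = 18.5%, Dr. Baker 244/970 = 25.2% → Dr. Baker
Low-risk: Dr. Cho 31/54 = 57.4%, Dr. Baker 67/95 = 70.5% → Dr. Baker
Overall: Dr. Cho 362/1842 = 19.7%, Dr. Baker 311/1065 = 29.2% → Dr. Baker
Dr. Baker wins overall and in every patient risk group — no reversal.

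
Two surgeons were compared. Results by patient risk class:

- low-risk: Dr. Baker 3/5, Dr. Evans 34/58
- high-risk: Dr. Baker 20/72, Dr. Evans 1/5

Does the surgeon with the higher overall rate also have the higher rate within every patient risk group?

Low-risk: Dr. Baker 3/5 = 60.0%, Dr. Evans 34/58 = 58.6% → Dr. Baker
High-risk: Dr. Baker 20/72 = 27.8%, Dr. Evans 1/5 = 20.0% → Dr. Baker
Overall: Dr. Baker 23/77 = 29.9%, Dr. Evans 35/63 = 55.6% → Dr. Evans
Dr. Baker wins each patient risk group but Dr. Evans wins overall — the comparison reverses. Dr. Baker's operations skew toward high-risk, which has a lower base rate.

No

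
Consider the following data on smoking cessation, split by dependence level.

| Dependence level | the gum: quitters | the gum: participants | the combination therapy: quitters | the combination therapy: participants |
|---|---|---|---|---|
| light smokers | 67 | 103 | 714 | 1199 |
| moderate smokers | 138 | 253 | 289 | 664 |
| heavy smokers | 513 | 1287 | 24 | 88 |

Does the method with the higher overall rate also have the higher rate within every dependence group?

No

Light smokers: the gum 67/103 = 65.0%, the combination therapy 714/1199 = 59.5% → the gum
Moderate smokers: the gum 138/253 = 54.5%, the combination therapy 289/664 = 43.5% → the gum
Heavy smokers: the gum 513/1287 = 39.9%, the combination therapy 24/88 = 27.3% → the gum
Overall: the gum 718/1643 = 43.7%, the combination therapy 1027/1951 = 52.6% → the combination therapy
The gum wins each dependence group but the combination therapy wins overall — the comparison reverses. The gum's participants skew toward heavy smokers, which has a lower base rate.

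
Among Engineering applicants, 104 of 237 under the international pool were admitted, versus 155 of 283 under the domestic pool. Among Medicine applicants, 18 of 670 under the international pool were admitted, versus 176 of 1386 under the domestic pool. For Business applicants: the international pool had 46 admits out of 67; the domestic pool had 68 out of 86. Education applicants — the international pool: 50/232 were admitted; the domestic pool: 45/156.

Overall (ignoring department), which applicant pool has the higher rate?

Engineering: the international pool 104/237 = 43.9%, the domestic pool 155/283 = 54.8% → the domestic pool
Medicine: the international pool 18/670 = 2.7%, the domestic pool 176/1386 = 12.7% → the domestic pool
Business: the international pool 46/67 = 68.7%, the domestic pool 68/86 = 79.1% → the domestic pool
Education: the international pool 50/232 = 21.6%, the domestic pool 45/156 = 28.8% → the domestic pool
Overall: the international pool 218/1206 = 18.1%, the domestic pool 444/1911 = 23.2% → the domestic pool

the domestic pool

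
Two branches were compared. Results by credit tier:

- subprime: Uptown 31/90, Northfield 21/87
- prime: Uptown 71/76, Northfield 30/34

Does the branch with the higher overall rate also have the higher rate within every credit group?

Subprime: Uptown 31/90 = 34.4%, Northfield 21/87 = 24.1% → Uptown
Prime: Uptown 71/76 = 93.4%, Northfield 30/34 = 88.2% → Uptown
Overall: Uptown 102/166 = 61.4%, Northfield 51/121 = 42.1% → Uptown
Uptown wins overall and in every credit group — no reversal.

Yes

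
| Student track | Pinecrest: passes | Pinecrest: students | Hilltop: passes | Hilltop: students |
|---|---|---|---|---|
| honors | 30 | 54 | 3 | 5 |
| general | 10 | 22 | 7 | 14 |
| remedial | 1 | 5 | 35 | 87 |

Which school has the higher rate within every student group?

Hilltop

Honors: Pinecrest 30/54 = 55.6%, Hilltop 3/5 = 60.0% → Hilltop
General: Pinecrest 10/22 = 45.5%, Hilltop 7/14 = 50.0% → Hilltop
Remedial: Pinecrest 1/5 = 20.0%, Hilltop 35/87 = 40.2% → Hilltop
Hilltop has the higher rate in all 3 groups.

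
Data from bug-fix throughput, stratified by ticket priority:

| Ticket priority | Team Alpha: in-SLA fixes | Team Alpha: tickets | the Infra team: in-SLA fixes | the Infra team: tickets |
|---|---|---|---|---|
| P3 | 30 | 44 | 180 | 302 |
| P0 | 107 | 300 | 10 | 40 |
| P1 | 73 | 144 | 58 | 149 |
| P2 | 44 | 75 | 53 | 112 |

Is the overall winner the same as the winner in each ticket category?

P3: Team Alpha 30/44 = 68.2%, the Infra team 180/302 = 59.6% → Team Alpha
P0: Team Alpha 107/300 = 35.7%, the Infra team 10/40 = 25.0% → Team Alpha
P1: Team Alpha 73/144 = 50.7%, the Infra team 58/149 = 38.9% → Team Alpha
P2: Team Alpha 44/75 = 58.7%, the Infra team 53/112 = 47.3% → Team Alpha
Overall: Team Alpha 254/563 = 45.1%, the Infra team 301/603 = 49.9% → the Infra team
Team Alpha wins each ticket group but the Infra team wins overall — the comparison reverses. Team Alpha's tickets skew toward P0, which has a lower base rate.

No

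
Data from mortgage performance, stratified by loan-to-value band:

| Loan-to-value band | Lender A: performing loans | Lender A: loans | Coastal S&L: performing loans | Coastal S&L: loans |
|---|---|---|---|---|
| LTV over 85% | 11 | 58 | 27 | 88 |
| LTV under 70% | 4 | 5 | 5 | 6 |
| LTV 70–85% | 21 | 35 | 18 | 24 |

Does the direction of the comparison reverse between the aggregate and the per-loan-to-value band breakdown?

No

LTV over 85%: Lender A 11/58 = 19.0%, Coastal S&L 27/88 = 30.7% → Coastal S&L
LTV under 70%: Lender A 4/5 = 80.0%, Coastal S&L 5/6 = 83.3% → Coastal S&L
LTV 70–85%: Lender A 21/35 = 60.0%, Coastal S&L 18/24 = 75.0% → Coastal S&L
Overall: Lender A 36/98 = 36.7%, Coastal S&L 50/118 = 42.4% → Coastal S&L
Coastal S&L wins overall and in every loan-to-value group — no reversal.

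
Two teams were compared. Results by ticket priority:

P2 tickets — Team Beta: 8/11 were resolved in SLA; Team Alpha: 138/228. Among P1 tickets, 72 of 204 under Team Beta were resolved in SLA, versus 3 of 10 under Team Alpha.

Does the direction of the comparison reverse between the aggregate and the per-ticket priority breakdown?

Yes

P2: Team Beta 8/11 = 72.7%, Team Alpha 138/228 = 60.5% → Team Beta
P1: Team Beta 72/204 = 35.3%, Team Alpha 3/10 = 30.0% → Team Beta
Overall: Team Beta 80/215 = 37.2%, Team Alpha 141/238 = 59.2% → Team Alpha
Team Beta wins each ticket group but Team Alpha wins overall — the comparison reverses. Team Beta's tickets skew toward P1, which has a lower base rate.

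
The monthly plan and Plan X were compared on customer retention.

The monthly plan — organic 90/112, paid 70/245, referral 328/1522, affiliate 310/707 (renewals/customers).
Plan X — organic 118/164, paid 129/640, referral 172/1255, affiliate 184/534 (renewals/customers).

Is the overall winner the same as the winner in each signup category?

Organic: the monthly plan 90/112 = 80.4%, Plan X 118/164 = 72.0% → the monthly plan
Paid: the monthly plan 70/245 = 28.6%, Plan X 129/640 = 20.2% → the monthly plan
Referral: the monthly plan 328/1522 = 21.6%, Plan X 172/1255 = 13.7% → the monthly plan
Affiliate: the monthly plan 310/707 = 43.8%, Plan X 184/534 = 34.5% → the monthly plan
Overall: the monthly plan 798/2586 = 30.9%, Plan X 603/2593 = 23.3% → the monthly plan
The monthly plan wins overall and in every signup group — no reversal.

Yes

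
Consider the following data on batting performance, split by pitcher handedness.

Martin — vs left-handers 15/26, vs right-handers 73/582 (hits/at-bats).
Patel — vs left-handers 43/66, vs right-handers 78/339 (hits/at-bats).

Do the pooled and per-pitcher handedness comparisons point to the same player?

Vs left-handers: Martin 15/26 = 57.7%, Patel 43/66 = 65.2% → Patel
Vs right-handers: Martin 73/582 = 12.5%, Patel 78/339 = 23.0% → Patel
Overall: Martin 88/608 = 14.5%, Patel 121/405 = 29.9% → Patel
Patel wins overall and in every pitcher group — no reversal.

Yes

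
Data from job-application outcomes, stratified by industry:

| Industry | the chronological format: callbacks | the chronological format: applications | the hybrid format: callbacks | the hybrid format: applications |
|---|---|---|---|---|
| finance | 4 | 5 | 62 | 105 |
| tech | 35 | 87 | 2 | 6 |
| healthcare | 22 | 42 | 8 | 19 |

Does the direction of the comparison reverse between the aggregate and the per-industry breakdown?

Finance: the chronological format 4/5 = 80.0%, the hybrid format 62/105 = 59.0% → the chronological format
Tech: the chronological format 35/87 = 40.2%, the hybrid format 2/6 = 33.3% → the chronological format
Healthcare: the chronological format 22/42 = 52.4%, the hybrid format 8/19 = 42.1% → the chronological format
Overall: the chronological format 61/134 = 45.5%, the hybrid format 72/130 = 55.4% → the hybrid format
The chronological format wins each industry group but the hybrid format wins overall — the comparison reverses. The chronological format's applications skew toward tech, which has a lower base rate.

Yes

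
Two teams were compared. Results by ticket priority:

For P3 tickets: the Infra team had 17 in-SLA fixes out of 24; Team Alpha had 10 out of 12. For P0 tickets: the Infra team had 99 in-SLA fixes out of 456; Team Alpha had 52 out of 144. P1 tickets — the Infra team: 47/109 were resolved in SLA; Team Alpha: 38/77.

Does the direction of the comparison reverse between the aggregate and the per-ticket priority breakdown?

No

P3: the Infra team 17/24 = 70.8%, Team Alpha 10/12 = 83.3% → Team Alpha
P0: the Infra team 99/456 = 21.7%, Team Alpha 52/144 = 36.1% → Team Alpha
P1: the Infra team 47/109 = 43.1%, Team Alpha 38/77 = 49.4% → Team Alpha
Overall: the Infra team 163/589 = 27.7%, Team Alpha 100/233 = 42.9% → Team Alpha
Team Alpha wins overall and in every ticket group — no reversal.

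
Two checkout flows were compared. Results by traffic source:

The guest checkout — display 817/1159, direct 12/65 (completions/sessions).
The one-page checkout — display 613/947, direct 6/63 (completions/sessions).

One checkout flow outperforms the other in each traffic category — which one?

Display: the guest checkout 817/1159 = 70.5%, the one-page checkout 613/947 = 64.7% → the guest checkout
Direct: the guest checkout 12/65 = 18.5%, the one-page checkout 6/63 = 9.5% → the guest checkout
The guest checkout has the higher rate in both groups.

the guest checkout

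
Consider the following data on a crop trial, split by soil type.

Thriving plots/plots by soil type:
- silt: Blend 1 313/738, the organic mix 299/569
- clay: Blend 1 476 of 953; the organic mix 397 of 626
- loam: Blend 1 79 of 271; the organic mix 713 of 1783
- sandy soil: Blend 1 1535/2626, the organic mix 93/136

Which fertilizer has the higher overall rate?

Blend 1

Silt: Blend 1 313/738 = 42.4%, the organic mix 299/569 = 52.5% → the organic mix
Clay: Blend 1 476/953 = 49.9%, the organic mix 397/626 = 63.4% → the organic mix
Loam: Blend 1 79/271 = 29.2%, the organic mix 713/1783 = 40.0% → the organic mix
Sandy soil: Blend 1 1535/2626 = 58.5%, the organic mix 93/136 = 68.4% → the organic mix
Overall: Blend 1 2403/4588 = 52.4%, the organic mix 1502/3114 = 48.2% → Blend 1
(The organic mix wins every soil group but Blend 1 wins overall — the organic mix's plots skew toward the low-rate loam group.)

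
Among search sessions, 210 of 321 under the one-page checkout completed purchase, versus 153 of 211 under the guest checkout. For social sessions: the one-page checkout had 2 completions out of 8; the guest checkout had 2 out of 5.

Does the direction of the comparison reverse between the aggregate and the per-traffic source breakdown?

No

Search: the one-page checkout 210/321 = 65.4%, the guest checkout 153/211 = 72.5% → the guest checkout
Social: the one-page checkout 2/8 = 25.0%, the guest checkout 2/5 = 40.0% → the guest checkout
Overall: the one-page checkout 212/329 = 64.4%, the guest checkout 155/216 = 71.8% → the guest checkout
The guest checkout wins overall and in every traffic group — no reversal.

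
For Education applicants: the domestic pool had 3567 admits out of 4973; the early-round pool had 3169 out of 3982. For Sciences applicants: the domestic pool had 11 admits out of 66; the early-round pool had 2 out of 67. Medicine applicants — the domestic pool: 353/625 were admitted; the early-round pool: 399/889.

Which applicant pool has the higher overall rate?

Education: the domestic pool 3567/4973 = 71.7%, the early-round pool 3169/3982 = 79.6% → the early-round pool
Sciences: the domestic pool 11/66 = 16.7%, the early-round pool 2/67 = 3.0% → the domestic pool
Medicine: the domestic pool 353/625 = 56.5%, the early-round pool 399/889 = 44.9% → the domestic pool
Overall: the domestic pool 3931/5664 = 69.4%, the early-round pool 3570/4938 = 72.3% → the early-round pool
(Neither sweeps every department group, but the early-round pool has the higher pooled rate.)

the early-round pool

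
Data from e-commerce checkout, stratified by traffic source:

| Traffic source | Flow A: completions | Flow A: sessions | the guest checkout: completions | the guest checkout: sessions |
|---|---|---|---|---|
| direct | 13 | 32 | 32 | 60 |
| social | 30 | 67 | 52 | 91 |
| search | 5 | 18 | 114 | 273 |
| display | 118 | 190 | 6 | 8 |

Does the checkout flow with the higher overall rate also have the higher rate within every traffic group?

No

Direct: Flow A 13/32 = 40.6%, the guest checkout 32/60 = 53.3% → the guest checkout
Social: Flow A 30/67 = 44.8%, the guest checkout 52/91 = 57.1% → the guest checkout
Search: Flow A 5/18 = 27.8%, the guest checkout 114/273 = 41.8% → the guest checkout
Display: Flow A 118/190 = 62.1%, the guest checkout 6/8 = 75.0% → the guest checkout
Overall: Flow A 166/307 = 54.1%, the guest checkout 204/432 = 47.2% → Flow A
The guest checkout wins each traffic group but Flow A wins overall — the comparison reverses. The guest checkout's sessions skew toward search, which has a lower base rate.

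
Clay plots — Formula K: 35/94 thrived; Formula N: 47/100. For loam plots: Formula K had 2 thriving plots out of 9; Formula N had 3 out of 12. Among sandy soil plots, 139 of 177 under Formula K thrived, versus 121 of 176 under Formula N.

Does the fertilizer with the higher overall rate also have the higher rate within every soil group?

Clay: Formula K 35/94 = 37.2%, Formula N 47/100 = 47.0% → Formula N
Loam: Formula K 2/9 = 22.2%, Formula N 3/12 = 25.0% → Formula N
Sandy soil: Formula K 139/177 = 78.5%, Formula N 121/176 = 68.8% → Formula K
Overall: Formula K 176/280 = 62.9%, Formula N 171/288 = 59.4% → Formula K
Neither sweeps: Formula K wins 1 of 3 groups, Formula N wins 2. Formula K wins overall but not every group — no Simpson reversal.

No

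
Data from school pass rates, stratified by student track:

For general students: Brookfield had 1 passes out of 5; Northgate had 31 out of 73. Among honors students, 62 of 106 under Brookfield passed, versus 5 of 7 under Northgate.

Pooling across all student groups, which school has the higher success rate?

Brookfield

General: Brookfield 1/5 = 20.0%, Northgate 31/73 = 42.5% → Northgate
Honors: Brookfield 62/106 = 58.5%, Northgate 5/7 = 71.4% → Northgate
Overall: Brookfield 63/111 = 56.8%, Northgate 36/80 = 45.0% → Brookfield
(Northgate wins every student group but Brookfield wins overall — Northgate's students skew toward the low-rate general group.)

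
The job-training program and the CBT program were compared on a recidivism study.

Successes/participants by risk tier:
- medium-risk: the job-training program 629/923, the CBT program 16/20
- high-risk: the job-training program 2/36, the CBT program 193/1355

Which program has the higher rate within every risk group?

Medium-risk: the job-training program 629/923 = 68.1%, the CBT program 16/20 = 80.0% → the CBT program
High-risk: the job-training program 2/36 = 5.6%, the CBT program 193/1355 = 14.2% → the CBT program
The CBT program has the higher rate in both groups.

the CBT program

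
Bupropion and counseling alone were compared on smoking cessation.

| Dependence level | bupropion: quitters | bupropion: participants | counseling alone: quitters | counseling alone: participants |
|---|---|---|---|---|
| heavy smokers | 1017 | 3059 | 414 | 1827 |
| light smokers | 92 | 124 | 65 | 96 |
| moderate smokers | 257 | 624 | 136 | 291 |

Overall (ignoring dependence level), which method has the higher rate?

Heavy smokers: bupropion 1017/3059 = 33.2%, counseling alone 414/1827 = 22.7% → bupropion
Light smokers: bupropion 92/124 = 74.2%, counseling alone 65/96 = 67.7% → bupropion
Moderate smokers: bupropion 257/624 = 41.2%, counseling alone 136/291 = 46.7% → counseling alone
Overall: bupropion 1366/3807 = 35.9%, counseling alone 615/2214 = 27.8% → bupropion
(Neither sweeps every dependence group, but bupropion has the higher pooled rate.)

bupropion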